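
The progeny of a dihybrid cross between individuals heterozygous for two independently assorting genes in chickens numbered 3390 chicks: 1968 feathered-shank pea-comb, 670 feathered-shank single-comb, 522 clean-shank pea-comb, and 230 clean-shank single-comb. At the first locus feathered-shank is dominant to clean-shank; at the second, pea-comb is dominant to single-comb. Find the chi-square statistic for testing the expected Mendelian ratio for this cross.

A dihybrid F₂ with independent assortment and complete dominance at both loci gives a 9:3:3:1 phenotypic ratio.
Under the 9:3:3:1 hypothesis (Σ ratio = 16, N = 3390):
  feathered-shank pea-comb: 3390 × 9/16 = 1906.875
  feathered-shank single-comb: 3390 × 3/16 = 635.625
  clean-shank pea-comb: 3390 × 3/16 = 635.625
  clean-shank single-comb: 3390 × 1/16 = 211.875
χ² = Σ (O − E)² / E
  feathered-shank pea-comb: (1968 − 1906.875)² / 1906.875 = 1.9594
  feathered-shank single-comb: (670 − 635.625)² / 635.625 = 1.8590
  clean-shank pea-comb: (522 − 635.625)² / 635.625 = 20.3117
  clean-shank single-comb: (230 − 211.875)² / 211.875 = 1.5505
χ² = 1.9594 + 1.8590 + 20.3117 + 1.5505 = 25.6806 ≈ 25.681

25.681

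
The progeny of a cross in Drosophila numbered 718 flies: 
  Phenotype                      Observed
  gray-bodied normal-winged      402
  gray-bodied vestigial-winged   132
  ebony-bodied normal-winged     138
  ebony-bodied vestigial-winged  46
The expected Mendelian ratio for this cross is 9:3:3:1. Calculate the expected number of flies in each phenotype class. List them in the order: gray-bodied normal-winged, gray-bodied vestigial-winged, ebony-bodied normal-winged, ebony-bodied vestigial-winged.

Total ratio parts = 16. Expected numbers out of 718:
  gray-bodied normal-winged: 718 × 9/16 = 403.875
  gray-bodied vestigial-winged: 718 × 3/16 = 134.625
  ebony-bodied normal-winged: 718 × 3/16 = 134.625
  ebony-bodied vestigial-winged: 718 × 1/16 = 44.875

403.875, 134.625, 134.625, 44.875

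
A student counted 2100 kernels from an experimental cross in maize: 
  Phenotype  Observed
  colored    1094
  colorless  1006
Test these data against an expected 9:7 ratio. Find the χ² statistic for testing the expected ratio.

Expected counts for N = 2100 under a 9:7 ratio (total parts = 16):
  colored: 2100 × 9/16 = 1181.25
  colorless: 2100 × 7/16 = 918.75
χ² = Σ (O − E)² / E
  colored: (1094 − 1181.25)² / 1181.25 = 6.4445
  colorless: (1006 − 918.75)² / 918.75 = 8.2858
χ² = 6.4445 + 8.2858 = 14.7303 ≈ 14.730

14.730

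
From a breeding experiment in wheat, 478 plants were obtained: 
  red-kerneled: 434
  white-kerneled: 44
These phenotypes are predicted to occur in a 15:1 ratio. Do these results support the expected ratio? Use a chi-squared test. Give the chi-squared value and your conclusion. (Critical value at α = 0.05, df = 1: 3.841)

7.124; not consistent

Under the 15:1 hypothesis (Σ ratio = 16, N = 478):
  red-kerneled: 478 × 15/16 = 448.125
  white-kerneled: 478 × 1/16 = 29.875
χ² = Σ (O − E)² / E
  red-kerneled: (434 − 448.125)² / 448.125 = 0.4452
  white-kerneled: (44 − 29.875)² / 29.875 = 6.6783
χ² = 0.4452 + 6.6783 = 7.1235 ≈ 7.124
Degrees of freedom = 2 − 1 = 1; critical value at α = 0.05 is 3.841.
Since 7.124 > 3.841, we reject the null hypothesis — the data do not fit the 15:1 ratio.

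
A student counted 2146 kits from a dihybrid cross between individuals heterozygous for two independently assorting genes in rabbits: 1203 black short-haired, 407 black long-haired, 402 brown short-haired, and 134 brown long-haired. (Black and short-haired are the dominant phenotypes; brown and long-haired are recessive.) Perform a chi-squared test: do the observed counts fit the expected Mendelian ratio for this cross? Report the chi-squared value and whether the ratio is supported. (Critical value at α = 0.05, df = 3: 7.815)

0.068; consistent

A dihybrid F₂ with independent assortment and complete dominance at both loci gives a 9:3:3:1 phenotypic ratio.
Expected counts for N = 2146 under a 9:3:3:1 ratio (total parts = 16):
  black short-haired: 2146 × 9/16 = 1207.125
  black long-haired: 2146 × 3/16 = 402.375
  brown short-haired: 2146 × 3/16 = 402.375
  brown long-haired: 2146 × 1/16 = 134.125
χ² = Σ (O − E)² / E
  black short-haired: (1203 − 1207.125)² / 1207.125 = 0.0141
  black long-haired: (407 − 402.375)² / 402.375 = 0.0532
  brown short-haired: (402 − 402.375)² / 402.375 = 0.0003
  brown long-haired: (134 − 134.125)² / 134.125 = 0.0001
χ² = 0.0141 + 0.0532 + 0.0003 + 0.0001 = 0.0677 ≈ 0.068
Degrees of freedom = 4 − 1 = 3; critical value at α = 0.05 is 7.815.
Since 0.068 < 7.815, we fail to reject the null hypothesis — the data are consistent with the 9:3:3:1 ratio.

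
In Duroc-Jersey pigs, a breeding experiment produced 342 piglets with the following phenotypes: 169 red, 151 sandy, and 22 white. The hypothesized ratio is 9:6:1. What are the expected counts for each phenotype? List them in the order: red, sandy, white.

192.375, 128.25, 21.375

Under the 9:6:1 hypothesis (Σ ratio = 16, N = 342):
  red: 342 × 9/16 = 192.375
  sandy: 342 × 6/16 = 128.25
  white: 342 × 1/16 = 21.375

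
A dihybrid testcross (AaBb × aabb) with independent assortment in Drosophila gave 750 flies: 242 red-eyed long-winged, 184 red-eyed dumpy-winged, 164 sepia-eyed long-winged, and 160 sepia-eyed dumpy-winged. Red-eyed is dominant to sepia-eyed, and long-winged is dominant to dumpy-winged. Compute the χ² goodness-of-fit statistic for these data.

22.885

A dihybrid testcross with independent assortment gives a 1:1:1:1 ratio.
Under the 1:1:1:1 hypothesis (Σ ratio = 4, N = 750):
  red-eyed long-winged: 750 × 1/4 = 187.5
  red-eyed dumpy-winged: 750 × 1/4 = 187.5
  sepia-eyed long-winged: 750 × 1/4 = 187.5
  sepia-eyed dumpy-winged: 750 × 1/4 = 187.5
χ² = Σ (O − E)² / E
  red-eyed long-winged: (242 − 187.5)² / 187.5 = 15.8413
  red-eyed dumpy-winged: (184 − 187.5)² / 187.5 = 0.0653
  sepia-eyed long-winged: (164 − 187.5)² / 187.5 = 2.9453
  sepia-eyed dumpy-winged: (160 − 187.5)² / 187.5 = 4.0333
χ² = 15.8413 + 0.0653 + 2.9453 + 4.0333 = 22.8852 ≈ 22.885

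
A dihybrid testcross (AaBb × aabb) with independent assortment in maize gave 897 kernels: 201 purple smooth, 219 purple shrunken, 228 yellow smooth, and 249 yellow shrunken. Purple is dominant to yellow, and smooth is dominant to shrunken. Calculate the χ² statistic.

A dihybrid testcross with independent assortment gives a 1:1:1:1 ratio.
Under the 1:1:1:1 hypothesis (Σ ratio = 4, N = 897):
  purple smooth: 897 × 1/4 = 224.25
  purple shrunken: 897 × 1/4 = 224.25
  yellow smooth: 897 × 1/4 = 224.25
  yellow shrunken: 897 × 1/4 = 224.25
χ² = Σ (O − E)² / E
  purple smooth: (201 − 224.25)² / 224.25 = 2.4105
  purple shrunken: (219 − 224.25)² / 224.25 = 0.1229
  yellow smooth: (228 − 224.25)² / 224.25 = 0.0627
  yellow shrunken: (249 − 224.25)² / 224.25 = 2.7316
χ² = 2.4105 + 0.1229 + 0.0627 + 2.7316 = 5.3277 ≈ 5.328

5.328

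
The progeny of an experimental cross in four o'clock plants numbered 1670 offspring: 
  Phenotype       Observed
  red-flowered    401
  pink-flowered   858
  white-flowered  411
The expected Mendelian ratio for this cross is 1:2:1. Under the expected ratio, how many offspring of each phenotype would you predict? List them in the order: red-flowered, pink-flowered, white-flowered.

Total ratio parts = 4. Expected numbers out of 1670:
  red-flowered: 1670 × 1/4 = 417.5
  pink-flowered: 1670 × 2/4 = 835
  white-flowered: 1670 × 1/4 = 417.5

417.5, 835, 417.5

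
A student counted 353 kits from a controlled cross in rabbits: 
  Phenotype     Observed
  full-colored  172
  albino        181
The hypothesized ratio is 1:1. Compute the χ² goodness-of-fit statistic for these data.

The 1:1 ratio has 2 parts, so with N = 353 the expected counts are:
  full-colored: 353 × 1/2 = 176.5
  albino: 353 × 1/2 = 176.5
χ² = Σ (O − E)² / E
  full-colored: (172 − 176.5)² / 176.5 = 0.1147
  albino: (181 − 176.5)² / 176.5 = 0.1147
χ² = 0.1147 + 0.1147 = 0.2294 ≈ 0.229

0.229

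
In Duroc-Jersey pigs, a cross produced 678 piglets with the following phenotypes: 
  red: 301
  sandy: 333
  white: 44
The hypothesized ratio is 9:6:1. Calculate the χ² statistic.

41.393

The 9:6:1 ratio has 16 parts, so with N = 678 the expected counts are:
  red: 678 × 9/16 = 381.375
  sandy: 678 × 6/16 = 254.25
  white: 678 × 1/16 = 42.375
χ² = Σ (O − E)² / E
  red: (301 − 381.375)² / 381.375 = 16.9391
  sandy: (333 − 254.25)² / 254.25 = 24.3916
  white: (44 − 42.375)² / 42.375 = 0.0623
χ² = 16.9391 + 24.3916 + 0.0623 = 41.393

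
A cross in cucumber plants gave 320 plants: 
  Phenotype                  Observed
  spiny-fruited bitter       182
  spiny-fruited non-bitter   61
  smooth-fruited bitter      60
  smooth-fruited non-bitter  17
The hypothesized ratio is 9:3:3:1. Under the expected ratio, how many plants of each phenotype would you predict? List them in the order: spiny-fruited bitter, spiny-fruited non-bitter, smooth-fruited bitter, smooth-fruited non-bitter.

Expected counts for N = 320 under a 9:3:3:1 ratio (total parts = 16):
  spiny-fruited bitter: 320 × 9/16 = 180
  spiny-fruited non-bitter: 320 × 3/16 = 60
  smooth-fruited bitter: 320 × 3/16 = 60
  smooth-fruited non-bitter: 320 × 1/16 = 20

180, 60, 60, 20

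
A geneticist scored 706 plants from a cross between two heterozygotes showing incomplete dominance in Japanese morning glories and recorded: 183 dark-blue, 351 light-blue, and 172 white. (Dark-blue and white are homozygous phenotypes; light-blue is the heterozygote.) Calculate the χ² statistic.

0.365

With incomplete dominance, a heterozygote × heterozygote cross gives a 1:2:1 phenotypic ratio.
The 1:2:1 ratio has 4 parts, so with N = 706 the expected counts are:
  dark-blue: 706 × 1/4 = 176.5
  light-blue: 706 × 2/4 = 353
  white: 706 × 1/4 = 176.5
χ² = Σ (O − E)² / E
  dark-blue: (183 − 176.5)² / 176.5 = 0.2394
  light-blue: (351 − 353)² / 353 = 0.0113
  white: (172 − 176.5)² / 176.5 = 0.1147
χ² = 0.2394 + 0.0113 + 0.1147 = 0.3654 ≈ 0.365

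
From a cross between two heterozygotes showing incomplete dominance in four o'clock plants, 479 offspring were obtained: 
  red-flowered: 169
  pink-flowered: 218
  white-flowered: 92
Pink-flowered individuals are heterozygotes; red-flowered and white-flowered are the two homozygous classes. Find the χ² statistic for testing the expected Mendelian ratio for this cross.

28.616

With incomplete dominance, a heterozygote × heterozygote cross gives a 1:2:1 phenotypic ratio.
Expected counts for N = 479 under a 1:2:1 ratio (total parts = 4):
  red-flowered: 479 × 1/4 = 119.75
  pink-flowered: 479 × 2/4 = 239.5
  white-flowered: 479 × 1/4 = 119.75
χ² = Σ (O − E)² / E
  red-flowered: (169 − 119.75)² / 119.75 = 20.2552
  pink-flowered: (218 − 239.5)² / 239.5 = 1.9301
  white-flowered: (92 − 119.75)² / 119.75 = 6.4306
χ² = 20.2552 + 1.9301 + 6.4306 = 28.6159 ≈ 28.616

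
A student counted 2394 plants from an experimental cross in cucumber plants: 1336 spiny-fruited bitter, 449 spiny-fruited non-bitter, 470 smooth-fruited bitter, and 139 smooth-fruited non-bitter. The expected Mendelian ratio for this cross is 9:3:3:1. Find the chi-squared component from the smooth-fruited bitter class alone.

0.994

Total ratio parts = 16. Expected numbers out of 2394:
  spiny-fruited bitter: 2394 × 9/16 = 1346.625
  spiny-fruited non-bitter: 2394 × 3/16 = 448.875
  smooth-fruited bitter: 2394 × 3/16 = 448.875
  smooth-fruited non-bitter: 2394 × 1/16 = 149.625
Contribution of smooth-fruited bitter: (470 − 448.875)² / 448.875 = 0.9942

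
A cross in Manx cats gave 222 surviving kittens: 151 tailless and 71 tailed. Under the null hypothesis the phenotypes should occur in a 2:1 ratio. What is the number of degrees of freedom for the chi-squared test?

A goodness-of-fit test with 2 phenotype classes has df = 2 − 1 = 1.

1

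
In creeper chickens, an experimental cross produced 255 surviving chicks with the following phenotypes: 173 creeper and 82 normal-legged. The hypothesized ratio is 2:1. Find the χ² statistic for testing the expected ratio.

Expected counts for N = 255 under a 2:1 ratio (total parts = 3):
  creeper: 255 × 2/3 = 170
  normal-legged: 255 × 1/3 = 85
χ² = Σ (O − E)² / E
  creeper: (173 − 170)² / 170 = 0.0529
  normal-legged: (82 − 85)² / 85 = 0.1059
χ² = 0.0529 + 0.1059 = 0.1588 ≈ 0.159

0.159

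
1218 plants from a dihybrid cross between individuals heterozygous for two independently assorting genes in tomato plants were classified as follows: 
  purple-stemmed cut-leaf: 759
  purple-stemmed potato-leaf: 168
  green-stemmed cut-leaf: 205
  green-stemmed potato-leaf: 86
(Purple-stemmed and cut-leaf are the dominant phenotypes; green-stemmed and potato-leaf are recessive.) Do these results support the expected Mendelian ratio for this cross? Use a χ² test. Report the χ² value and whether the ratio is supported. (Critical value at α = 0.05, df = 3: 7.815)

A dihybrid F₂ with independent assortment and complete dominance at both loci gives a 9:3:3:1 phenotypic ratio.
The 9:3:3:1 ratio has 16 parts, so with N = 1218 the expected counts are:
  purple-stemmed cut-leaf: 1218 × 9/16 = 685.125
  purple-stemmed potato-leaf: 1218 × 3/16 = 228.375
  green-stemmed cut-leaf: 1218 × 3/16 = 228.375
  green-stemmed potato-leaf: 1218 × 1/16 = 76.125
χ² = Σ (O − E)² / E
  purple-stemmed cut-leaf: (759 − 685.125)² / 685.125 = 7.9657
  purple-stemmed potato-leaf: (168 − 228.375)² / 228.375 = 15.9612
  green-stemmed cut-leaf: (205 − 228.375)² / 228.375 = 2.3925
  green-stemmed potato-leaf: (86 − 76.125)² / 76.125 = 1.2810
χ² = 7.9657 + 15.9612 + 2.3925 + 1.2810 = 27.6004 ≈ 27.600
Degrees of freedom = 4 − 1 = 3; critical value at α = 0.05 is 7.815.
Since 27.600 > 7.815, we reject the null hypothesis — the data do not fit the 9:3:3:1 ratio.

27.600; not consistent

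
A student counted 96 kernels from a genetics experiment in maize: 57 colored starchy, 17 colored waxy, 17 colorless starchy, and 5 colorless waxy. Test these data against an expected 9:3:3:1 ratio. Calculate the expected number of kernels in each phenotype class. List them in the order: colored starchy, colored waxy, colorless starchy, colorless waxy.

Total ratio parts = 16. Expected numbers out of 96:
  colored starchy: 96 × 9/16 = 54
  colored waxy: 96 × 3/16 = 18
  colorless starchy: 96 × 3/16 = 18
  colorless waxy: 96 × 1/16 = 6

54, 18, 18, 6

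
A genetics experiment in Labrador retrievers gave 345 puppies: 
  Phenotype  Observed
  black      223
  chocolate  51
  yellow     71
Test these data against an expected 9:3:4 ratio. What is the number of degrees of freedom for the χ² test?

2

A goodness-of-fit test with 3 phenotype classes has df = 3 − 1 = 2.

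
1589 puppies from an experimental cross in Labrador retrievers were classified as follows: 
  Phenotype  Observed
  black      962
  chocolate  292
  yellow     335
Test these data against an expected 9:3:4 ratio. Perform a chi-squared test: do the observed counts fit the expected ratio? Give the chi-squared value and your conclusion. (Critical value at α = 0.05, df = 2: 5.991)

Under the 9:3:4 hypothesis (Σ ratio = 16, N = 1589):
  black: 1589 × 9/16 = 893.8125
  chocolate: 1589 × 3/16 = 297.9375
  yellow: 1589 × 4/16 = 397.25
χ² = Σ (O − E)² / E
  black: (962 − 893.8125)² / 893.8125 = 5.2019
  chocolate: (292 − 297.9375)² / 297.9375 = 0.1183
  yellow: (335 − 397.25)² / 397.25 = 9.7547
χ² = 5.2019 + 0.1183 + 9.7547 = 15.0749 ≈ 15.075
Degrees of freedom = 3 − 1 = 2; critical value at α = 0.05 is 5.991.
Since 15.075 > 5.991, we reject the null hypothesis — the data do not fit the 9:3:4 ratio.

15.075; not consistent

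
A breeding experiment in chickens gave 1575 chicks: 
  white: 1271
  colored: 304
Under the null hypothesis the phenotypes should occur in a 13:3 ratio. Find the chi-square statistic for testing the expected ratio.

0.315

The 13:3 ratio has 16 parts, so with N = 1575 the expected counts are:
  white: 1575 × 13/16 = 1279.6875
  colored: 1575 × 3/16 = 295.3125
χ² = Σ (O − E)² / E
  white: (1271 − 1279.6875)² / 1279.6875 = 0.0590
  colored: (304 − 295.3125)² / 295.3125 = 0.2556
χ² = 0.0590 + 0.2556 = 0.3146 ≈ 0.315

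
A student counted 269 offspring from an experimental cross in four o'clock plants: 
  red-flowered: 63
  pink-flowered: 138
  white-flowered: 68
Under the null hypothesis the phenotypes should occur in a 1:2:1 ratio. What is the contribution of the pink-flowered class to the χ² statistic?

Expected counts for N = 269 under a 1:2:1 ratio (total parts = 4):
  red-flowered: 269 × 1/4 = 67.25
  pink-flowered: 269 × 2/4 = 134.5
  white-flowered: 269 × 1/4 = 67.25
Contribution of pink-flowered: (138 − 134.5)² / 134.5 = 0.0911

0.091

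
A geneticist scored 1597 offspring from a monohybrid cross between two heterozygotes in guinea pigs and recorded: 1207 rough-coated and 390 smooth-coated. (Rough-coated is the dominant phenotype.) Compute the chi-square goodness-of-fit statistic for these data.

0.286

For a monohybrid cross between heterozygotes with complete dominance, the expected phenotypic ratio is 3:1.
Under the 3:1 hypothesis (Σ ratio = 4, N = 1597):
  rough-coated: 1597 × 3/4 = 1197.75
  smooth-coated: 1597 × 1/4 = 399.25
χ² = Σ (O − E)² / E
  rough-coated: (1207 − 1197.75)² / 1197.75 = 0.0714
  smooth-coated: (390 − 399.25)² / 399.25 = 0.2143
χ² = 0.0714 + 0.2143 = 0.2857 ≈ 0.286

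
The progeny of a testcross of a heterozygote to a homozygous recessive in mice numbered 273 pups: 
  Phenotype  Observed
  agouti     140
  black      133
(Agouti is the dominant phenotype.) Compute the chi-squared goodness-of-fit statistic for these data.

A testcross of a heterozygote (Aa × aa) gives a 1:1 phenotypic ratio.
Total ratio parts = 2. Expected numbers out of 273:
  agouti: 273 × 1/2 = 136.5
  black: 273 × 1/2 = 136.5
χ² = Σ (O − E)² / E
  agouti: (140 − 136.5)² / 136.5 = 0.0897
  black: (133 − 136.5)² / 136.5 = 0.0897
χ² = 0.0897 + 0.0897 = 0.1794 ≈ 0.179

0.179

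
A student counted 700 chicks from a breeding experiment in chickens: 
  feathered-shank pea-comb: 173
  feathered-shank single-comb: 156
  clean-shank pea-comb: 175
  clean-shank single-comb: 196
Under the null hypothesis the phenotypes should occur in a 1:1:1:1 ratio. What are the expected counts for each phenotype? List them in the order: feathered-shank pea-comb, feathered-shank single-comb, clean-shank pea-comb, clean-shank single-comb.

Total ratio parts = 4. Expected numbers out of 700:
  feathered-shank pea-comb: 700 × 1/4 = 175
  feathered-shank single-comb: 700 × 1/4 = 175
  clean-shank pea-comb: 700 × 1/4 = 175
  clean-shank single-comb: 700 × 1/4 = 175

175, 175, 175, 175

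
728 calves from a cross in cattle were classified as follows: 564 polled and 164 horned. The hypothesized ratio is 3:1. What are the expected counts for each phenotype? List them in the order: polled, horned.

546, 182

Expected counts for N = 728 under a 3:1 ratio (total parts = 4):
  polled: 728 × 3/4 = 546
  horned: 728 × 1/4 = 182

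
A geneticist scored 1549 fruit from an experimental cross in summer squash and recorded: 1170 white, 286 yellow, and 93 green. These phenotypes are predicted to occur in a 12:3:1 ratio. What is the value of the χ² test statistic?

0.277

Expected counts for N = 1549 under a 12:3:1 ratio (total parts = 16):
  white: 1549 × 12/16 = 1161.75
  yellow: 1549 × 3/16 = 290.4375
  green: 1549 × 1/16 = 96.8125
χ² = Σ (O − E)² / E
  white: (1170 − 1161.75)² / 1161.75 = 0.0586
  yellow: (286 − 290.4375)² / 290.4375 = 0.0678
  green: (93 − 96.8125)² / 96.8125 = 0.1501
χ² = 0.0586 + 0.0678 + 0.1501 = 0.2765 ≈ 0.277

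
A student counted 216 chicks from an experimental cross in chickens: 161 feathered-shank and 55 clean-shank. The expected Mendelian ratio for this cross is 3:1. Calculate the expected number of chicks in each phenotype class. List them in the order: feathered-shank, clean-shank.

162, 54

Expected counts for N = 216 under a 3:1 ratio (total parts = 4):
  feathered-shank: 216 × 3/4 = 162
  clean-shank: 216 × 1/4 = 54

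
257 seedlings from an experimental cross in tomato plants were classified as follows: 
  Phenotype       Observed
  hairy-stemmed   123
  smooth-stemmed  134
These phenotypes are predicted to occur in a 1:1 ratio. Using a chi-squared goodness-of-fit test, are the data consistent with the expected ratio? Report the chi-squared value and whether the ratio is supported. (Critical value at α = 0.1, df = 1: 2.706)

0.471; consistent

Expected counts for N = 257 under a 1:1 ratio (total parts = 2):
  hairy-stemmed: 257 × 1/2 = 128.5
  smooth-stemmed: 257 × 1/2 = 128.5
χ² = Σ (O − E)² / E
  hairy-stemmed: (123 − 128.5)² / 128.5 = 0.2354
  smooth-stemmed: (134 − 128.5)² / 128.5 = 0.2354
χ² = 0.2354 + 0.2354 = 0.4708 ≈ 0.471
Degrees of freedom = 2 − 1 = 1; critical value at α = 0.1 is 2.706.
Since 0.471 < 2.706, we fail to reject the null hypothesis — the data are consistent with the 1:1 ratio.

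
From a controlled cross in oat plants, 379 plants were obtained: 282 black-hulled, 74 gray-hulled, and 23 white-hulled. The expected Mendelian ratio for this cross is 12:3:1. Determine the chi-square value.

0.159

The 12:3:1 ratio has 16 parts, so with N = 379 the expected counts are:
  black-hulled: 379 × 12/16 = 284.25
  gray-hulled: 379 × 3/16 = 71.0625
  white-hulled: 379 × 1/16 = 23.6875
χ² = Σ (O − E)² / E
  black-hulled: (282 − 284.25)² / 284.25 = 0.0178
  gray-hulled: (74 − 71.0625)² / 71.0625 = 0.1214
  white-hulled: (23 − 23.6875)² / 23.6875 = 0.0200
χ² = 0.0178 + 0.1214 + 0.0200 = 0.1592 ≈ 0.159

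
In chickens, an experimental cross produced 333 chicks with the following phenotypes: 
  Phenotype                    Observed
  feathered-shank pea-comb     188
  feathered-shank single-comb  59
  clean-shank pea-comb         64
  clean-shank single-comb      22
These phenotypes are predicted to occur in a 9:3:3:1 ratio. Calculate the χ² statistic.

Under the 9:3:3:1 hypothesis (Σ ratio = 16, N = 333):
  feathered-shank pea-comb: 333 × 9/16 = 187.3125
  feathered-shank single-comb: 333 × 3/16 = 62.4375
  clean-shank pea-comb: 333 × 3/16 = 62.4375
  clean-shank single-comb: 333 × 1/16 = 20.8125
χ² = Σ (O − E)² / E
  feathered-shank pea-comb: (188 − 187.3125)² / 187.3125 = 0.0025
  feathered-shank single-comb: (59 − 62.4375)² / 62.4375 = 0.1893
  clean-shank pea-comb: (64 − 62.4375)² / 62.4375 = 0.0391
  clean-shank single-comb: (22 − 20.8125)² / 20.8125 = 0.0678
χ² = 0.0025 + 0.1893 + 0.0391 + 0.0678 = 0.2987 ≈ 0.299

0.299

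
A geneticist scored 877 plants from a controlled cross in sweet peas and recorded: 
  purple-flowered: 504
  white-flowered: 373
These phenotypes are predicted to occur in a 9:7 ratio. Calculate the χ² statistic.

0.529

The 9:7 ratio has 16 parts, so with N = 877 the expected counts are:
  purple-flowered: 877 × 9/16 = 493.3125
  white-flowered: 877 × 7/16 = 383.6875
χ² = Σ (O − E)² / E
  purple-flowered: (504 − 493.3125)² / 493.3125 = 0.2315
  white-flowered: (373 − 383.6875)² / 383.6875 = 0.2977
χ² = 0.2315 + 0.2977 = 0.5292 ≈ 0.529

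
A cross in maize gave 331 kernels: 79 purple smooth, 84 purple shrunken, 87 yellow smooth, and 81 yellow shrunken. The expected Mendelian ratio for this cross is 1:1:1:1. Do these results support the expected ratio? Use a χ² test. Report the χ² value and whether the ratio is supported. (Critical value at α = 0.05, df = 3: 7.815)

0.444; consistent

Expected counts for N = 331 under a 1:1:1:1 ratio (total parts = 4):
  purple smooth: 331 × 1/4 = 82.75
  purple shrunken: 331 × 1/4 = 82.75
  yellow smooth: 331 × 1/4 = 82.75
  yellow shrunken: 331 × 1/4 = 82.75
χ² = Σ (O − E)² / E
  purple smooth: (79 − 82.75)² / 82.75 = 0.1699
  purple shrunken: (84 − 82.75)² / 82.75 = 0.0189
  yellow smooth: (87 − 82.75)² / 82.75 = 0.2183
  yellow shrunken: (81 − 82.75)² / 82.75 = 0.0370
χ² = 0.1699 + 0.0189 + 0.2183 + 0.0370 = 0.4441 ≈ 0.444
Degrees of freedom = 4 − 1 = 3; critical value at α = 0.05 is 7.815.
Since 0.444 < 7.815, we fail to reject the null hypothesis — the data are consistent with the 1:1:1:1 ratio.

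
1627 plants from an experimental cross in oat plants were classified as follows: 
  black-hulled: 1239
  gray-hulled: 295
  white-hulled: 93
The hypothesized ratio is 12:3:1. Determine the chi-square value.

1.362

Expected counts for N = 1627 under a 12:3:1 ratio (total parts = 16):
  black-hulled: 1627 × 12/16 = 1220.25
  gray-hulled: 1627 × 3/16 = 305.0625
  white-hulled: 1627 × 1/16 = 101.6875
χ² = Σ (O − E)² / E
  black-hulled: (1239 − 1220.25)² / 1220.25 = 0.2881
  gray-hulled: (295 − 305.0625)² / 305.0625 = 0.3319
  white-hulled: (93 − 101.6875)² / 101.6875 = 0.7422
χ² = 0.2881 + 0.3319 + 0.7422 = 1.3622 ≈ 1.362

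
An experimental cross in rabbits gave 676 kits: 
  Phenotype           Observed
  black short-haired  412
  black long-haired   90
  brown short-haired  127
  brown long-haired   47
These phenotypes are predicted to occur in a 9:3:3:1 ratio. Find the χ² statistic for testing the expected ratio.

Total ratio parts = 16. Expected numbers out of 676:
  black short-haired: 676 × 9/16 = 380.25
  black long-haired: 676 × 3/16 = 126.75
  brown short-haired: 676 × 3/16 = 126.75
  brown long-haired: 676 × 1/16 = 42.25
χ² = Σ (O − E)² / E
  black short-haired: (412 − 380.25)² / 380.25 = 2.6511
  black long-haired: (90 − 126.75)² / 126.75 = 10.6553
  brown short-haired: (127 − 126.75)² / 126.75 = 0.0005
  brown long-haired: (47 − 42.25)² / 42.25 = 0.5340
χ² = 2.6511 + 10.6553 + 0.0005 + 0.5340 = 13.8409 ≈ 13.841

13.841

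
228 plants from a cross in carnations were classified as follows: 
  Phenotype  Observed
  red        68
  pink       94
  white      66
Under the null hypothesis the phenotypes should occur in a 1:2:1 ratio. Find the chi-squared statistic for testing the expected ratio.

7.053

Under the 1:2:1 hypothesis (Σ ratio = 4, N = 228):
  red: 228 × 1/4 = 57
  pink: 228 × 2/4 = 114
  white: 228 × 1/4 = 57
χ² = Σ (O − E)² / E
  red: (68 − 57)² / 57 = 2.1228
  pink: (94 − 114)² / 114 = 3.5088
  white: (66 − 57)² / 57 = 1.4211
χ² = 2.1228 + 3.5088 + 1.4211 = 7.0527 ≈ 7.053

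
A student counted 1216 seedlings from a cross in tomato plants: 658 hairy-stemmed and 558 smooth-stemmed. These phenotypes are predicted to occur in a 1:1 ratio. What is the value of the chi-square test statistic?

8.224

The 1:1 ratio has 2 parts, so with N = 1216 the expected counts are:
  hairy-stemmed: 1216 × 1/2 = 608
  smooth-stemmed: 1216 × 1/2 = 608
χ² = Σ (O − E)² / E
  hairy-stemmed: (658 − 608)² / 608 = 4.1118
  smooth-stemmed: (558 − 608)² / 608 = 4.1118
χ² = 4.1118 + 4.1118 = 8.2236 ≈ 8.224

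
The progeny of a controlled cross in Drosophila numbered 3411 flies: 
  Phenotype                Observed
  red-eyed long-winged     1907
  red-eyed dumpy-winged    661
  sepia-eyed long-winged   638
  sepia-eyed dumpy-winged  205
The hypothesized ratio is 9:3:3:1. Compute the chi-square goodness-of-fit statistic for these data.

Expected counts for N = 3411 under a 9:3:3:1 ratio (total parts = 16):
  red-eyed long-winged: 3411 × 9/16 = 1918.6875
  red-eyed dumpy-winged: 3411 × 3/16 = 639.5625
  sepia-eyed long-winged: 3411 × 3/16 = 639.5625
  sepia-eyed dumpy-winged: 3411 × 1/16 = 213.1875
χ² = Σ (O − E)² / E
  red-eyed long-winged: (1907 − 1918.6875)² / 1918.6875 = 0.0712
  red-eyed dumpy-winged: (661 − 639.5625)² / 639.5625 = 0.7186
  sepia-eyed long-winged: (638 − 639.5625)² / 639.5625 = 0.0038
  sepia-eyed dumpy-winged: (205 − 213.1875)² / 213.1875 = 0.3144
χ² = 0.0712 + 0.7186 + 0.0038 + 0.3144 = 1.108

1.108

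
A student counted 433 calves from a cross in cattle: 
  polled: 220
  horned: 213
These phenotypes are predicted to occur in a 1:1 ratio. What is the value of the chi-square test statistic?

The 1:1 ratio has 2 parts, so with N = 433 the expected counts are:
  polled: 433 × 1/2 = 216.5
  horned: 433 × 1/2 = 216.5
χ² = Σ (O − E)² / E
  polled: (220 − 216.5)² / 216.5 = 0.0566
  horned: (213 − 216.5)² / 216.5 = 0.0566
χ² = 0.0566 + 0.0566 = 0.1132 ≈ 0.113

0.113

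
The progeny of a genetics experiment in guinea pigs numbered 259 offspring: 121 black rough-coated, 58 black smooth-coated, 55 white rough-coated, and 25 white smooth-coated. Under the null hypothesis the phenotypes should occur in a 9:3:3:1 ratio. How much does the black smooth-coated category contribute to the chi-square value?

Expected counts for N = 259 under a 9:3:3:1 ratio (total parts = 16):
  black rough-coated: 259 × 9/16 = 145.6875
  black smooth-coated: 259 × 3/16 = 48.5625
  white rough-coated: 259 × 3/16 = 48.5625
  white smooth-coated: 259 × 1/16 = 16.1875
Contribution of black smooth-coated: (58 − 48.5625)² / 48.5625 = 1.8341

1.834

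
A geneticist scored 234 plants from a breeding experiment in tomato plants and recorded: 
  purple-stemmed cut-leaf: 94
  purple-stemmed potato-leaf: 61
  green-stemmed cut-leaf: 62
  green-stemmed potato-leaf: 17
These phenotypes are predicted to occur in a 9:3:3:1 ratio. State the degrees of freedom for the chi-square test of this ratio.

3

A goodness-of-fit test with 4 phenotype classes has df = 4 − 1 = 3.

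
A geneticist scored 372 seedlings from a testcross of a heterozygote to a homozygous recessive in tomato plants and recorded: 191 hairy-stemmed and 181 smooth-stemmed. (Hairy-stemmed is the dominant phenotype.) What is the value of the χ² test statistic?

A testcross of a heterozygote (Aa × aa) gives a 1:1 phenotypic ratio.
Expected counts for N = 372 under a 1:1 ratio (total parts = 2):
  hairy-stemmed: 372 × 1/2 = 186
  smooth-stemmed: 372 × 1/2 = 186
χ² = Σ (O − E)² / E
  hairy-stemmed: (191 − 186)² / 186 = 0.1344
  smooth-stemmed: (181 − 186)² / 186 = 0.1344
χ² = 0.1344 + 0.1344 = 0.2688 ≈ 0.269

0.269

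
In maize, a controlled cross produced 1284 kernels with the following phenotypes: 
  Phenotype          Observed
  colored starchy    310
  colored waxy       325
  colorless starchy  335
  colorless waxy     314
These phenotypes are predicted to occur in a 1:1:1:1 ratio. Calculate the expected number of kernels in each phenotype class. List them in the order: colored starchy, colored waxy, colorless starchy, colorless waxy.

321, 321, 321, 321

Total ratio parts = 4. Expected numbers out of 1284:
  colored starchy: 1284 × 1/4 = 321
  colored waxy: 1284 × 1/4 = 321
  colorless starchy: 1284 × 1/4 = 321
  colorless waxy: 1284 × 1/4 = 321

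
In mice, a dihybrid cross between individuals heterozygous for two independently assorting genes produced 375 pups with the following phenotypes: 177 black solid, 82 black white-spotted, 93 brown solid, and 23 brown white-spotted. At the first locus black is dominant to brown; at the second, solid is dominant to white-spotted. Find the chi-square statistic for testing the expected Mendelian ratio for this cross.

A dihybrid F₂ with independent assortment and complete dominance at both loci gives a 9:3:3:1 phenotypic ratio.
Expected counts for N = 375 under a 9:3:3:1 ratio (total parts = 16):
  black solid: 375 × 9/16 = 210.9375
  black white-spotted: 375 × 3/16 = 70.3125
  brown solid: 375 × 3/16 = 70.3125
  brown white-spotted: 375 × 1/16 = 23.4375
χ² = Σ (O − E)² / E
  black solid: (177 − 210.9375)² / 210.9375 = 5.4602
  black white-spotted: (82 − 70.3125)² / 70.3125 = 1.9427
  brown solid: (93 − 70.3125)² / 70.3125 = 7.3205
  brown white-spotted: (23 − 23.4375)² / 23.4375 = 0.0082
χ² = 5.4602 + 1.9427 + 7.3205 + 0.0082 = 14.7316 ≈ 14.732

14.732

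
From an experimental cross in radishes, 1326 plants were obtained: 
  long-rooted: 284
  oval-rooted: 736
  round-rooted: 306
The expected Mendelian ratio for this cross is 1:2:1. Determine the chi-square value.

16.805

Under the 1:2:1 hypothesis (Σ ratio = 4, N = 1326):
  long-rooted: 1326 × 1/4 = 331.5
  oval-rooted: 1326 × 2/4 = 663
  round-rooted: 1326 × 1/4 = 331.5
χ² = Σ (O − E)² / E
  long-rooted: (284 − 331.5)² / 331.5 = 6.8062
  oval-rooted: (736 − 663)² / 663 = 8.0377
  round-rooted: (306 − 331.5)² / 331.5 = 1.9615
χ² = 6.8062 + 8.0377 + 1.9615 = 16.8054 ≈ 16.805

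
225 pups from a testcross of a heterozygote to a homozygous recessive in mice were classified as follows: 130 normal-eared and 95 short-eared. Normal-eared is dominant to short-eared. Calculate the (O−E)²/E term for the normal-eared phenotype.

A testcross of a heterozygote (Aa × aa) gives a 1:1 phenotypic ratio.
The 1:1 ratio has 2 parts, so with N = 225 the expected counts are:
  normal-eared: 225 × 1/2 = 112.5
  short-eared: 225 × 1/2 = 112.5
Contribution of normal-eared: (130 − 112.5)² / 112.5 = 2.7222

2.722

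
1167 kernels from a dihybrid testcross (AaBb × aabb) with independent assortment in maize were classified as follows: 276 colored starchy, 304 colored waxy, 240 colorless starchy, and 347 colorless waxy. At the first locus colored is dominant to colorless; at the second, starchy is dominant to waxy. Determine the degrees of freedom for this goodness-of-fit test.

3

A dihybrid testcross with independent assortment gives a 1:1:1:1 ratio.
A goodness-of-fit test with 4 phenotype classes has df = 4 − 1 = 3.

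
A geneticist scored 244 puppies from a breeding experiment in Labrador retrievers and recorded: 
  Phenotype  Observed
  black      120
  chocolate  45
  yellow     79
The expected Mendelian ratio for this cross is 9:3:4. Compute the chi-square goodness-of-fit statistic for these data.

7.492

Expected counts for N = 244 under a 9:3:4 ratio (total parts = 16):
  black: 244 × 9/16 = 137.25
  chocolate: 244 × 3/16 = 45.75
  yellow: 244 × 4/16 = 61
χ² = Σ (O − E)² / E
  black: (120 − 137.25)² / 137.25 = 2.1680
  chocolate: (45 − 45.75)² / 45.75 = 0.0123
  yellow: (79 − 61)² / 61 = 5.3115
χ² = 2.1680 + 0.0123 + 5.3115 = 7.4918 ≈ 7.492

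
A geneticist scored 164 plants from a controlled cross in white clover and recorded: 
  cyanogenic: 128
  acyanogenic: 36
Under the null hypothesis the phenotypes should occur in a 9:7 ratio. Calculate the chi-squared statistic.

31.667

Under the 9:7 hypothesis (Σ ratio = 16, N = 164):
  cyanogenic: 164 × 9/16 = 92.25
  acyanogenic: 164 × 7/16 = 71.75
χ² = Σ (O − E)² / E
  cyanogenic: (128 − 92.25)² / 92.25 = 13.8543
  acyanogenic: (36 − 71.75)² / 71.75 = 17.8127
χ² = 13.8543 + 17.8127 = 31.667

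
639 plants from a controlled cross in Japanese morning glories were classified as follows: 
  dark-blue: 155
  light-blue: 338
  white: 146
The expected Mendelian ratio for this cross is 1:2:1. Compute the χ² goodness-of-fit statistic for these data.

The 1:2:1 ratio has 4 parts, so with N = 639 the expected counts are:
  dark-blue: 639 × 1/4 = 159.75
  light-blue: 639 × 2/4 = 319.5
  white: 639 × 1/4 = 159.75
χ² = Σ (O − E)² / E
  dark-blue: (155 − 159.75)² / 159.75 = 0.1412
  light-blue: (338 − 319.5)² / 319.5 = 1.0712
  white: (146 − 159.75)² / 159.75 = 1.1835
χ² = 0.1412 + 1.0712 + 1.1835 = 2.3959 ≈ 2.396

2.396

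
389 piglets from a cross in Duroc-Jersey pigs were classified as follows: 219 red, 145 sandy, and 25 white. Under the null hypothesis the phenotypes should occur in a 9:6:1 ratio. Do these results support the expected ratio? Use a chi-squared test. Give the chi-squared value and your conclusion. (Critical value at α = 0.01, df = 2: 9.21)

The 9:6:1 ratio has 16 parts, so with N = 389 the expected counts are:
  red: 389 × 9/16 = 218.8125
  sandy: 389 × 6/16 = 145.875
  white: 389 × 1/16 = 24.3125
χ² = Σ (O − E)² / E
  red: (219 − 218.8125)² / 218.8125 = 0.0002
  sandy: (145 − 145.875)² / 145.875 = 0.0052
  white: (25 − 24.3125)² / 24.3125 = 0.0194
χ² = 0.0002 + 0.0052 + 0.0194 = 0.0248 ≈ 0.025
Degrees of freedom = 3 − 1 = 2; critical value at α = 0.01 is 9.21.
Since 0.025 < 9.21, we fail to reject the null hypothesis — the data are consistent with the 9:6:1 ratio.

0.025; consistent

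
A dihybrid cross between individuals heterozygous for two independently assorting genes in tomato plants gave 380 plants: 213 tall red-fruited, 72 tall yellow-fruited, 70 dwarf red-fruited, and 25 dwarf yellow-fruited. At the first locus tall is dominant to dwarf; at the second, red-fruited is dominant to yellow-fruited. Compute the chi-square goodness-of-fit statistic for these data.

A dihybrid F₂ with independent assortment and complete dominance at both loci gives a 9:3:3:1 phenotypic ratio.
Under the 9:3:3:1 hypothesis (Σ ratio = 16, N = 380):
  tall red-fruited: 380 × 9/16 = 213.75
  tall yellow-fruited: 380 × 3/16 = 71.25
  dwarf red-fruited: 380 × 3/16 = 71.25
  dwarf yellow-fruited: 380 × 1/16 = 23.75
χ² = Σ (O − E)² / E
  tall red-fruited: (213 − 213.75)² / 213.75 = 0.0026
  tall yellow-fruited: (72 − 71.25)² / 71.25 = 0.0079
  dwarf red-fruited: (70 − 71.25)² / 71.25 = 0.0219
  dwarf yellow-fruited: (25 − 23.75)² / 23.75 = 0.0658
χ² = 0.0026 + 0.0079 + 0.0219 + 0.0658 = 0.0982 ≈ 0.098

0.098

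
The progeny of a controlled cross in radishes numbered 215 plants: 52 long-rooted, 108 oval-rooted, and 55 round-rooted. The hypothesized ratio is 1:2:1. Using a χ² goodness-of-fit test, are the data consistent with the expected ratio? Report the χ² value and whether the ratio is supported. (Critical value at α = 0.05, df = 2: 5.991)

The 1:2:1 ratio has 4 parts, so with N = 215 the expected counts are:
  long-rooted: 215 × 1/4 = 53.75
  oval-rooted: 215 × 2/4 = 107.5
  round-rooted: 215 × 1/4 = 53.75
χ² = Σ (O − E)² / E
  long-rooted: (52 − 53.75)² / 53.75 = 0.0570
  oval-rooted: (108 − 107.5)² / 107.5 = 0.0023
  round-rooted: (55 − 53.75)² / 53.75 = 0.0291
χ² = 0.0570 + 0.0023 + 0.0291 = 0.0884 ≈ 0.088
Degrees of freedom = 3 − 1 = 2; critical value at α = 0.05 is 5.991.
Since 0.088 < 5.991, we fail to reject the null hypothesis — the data are consistent with the 1:2:1 ratio.

0.088; consistent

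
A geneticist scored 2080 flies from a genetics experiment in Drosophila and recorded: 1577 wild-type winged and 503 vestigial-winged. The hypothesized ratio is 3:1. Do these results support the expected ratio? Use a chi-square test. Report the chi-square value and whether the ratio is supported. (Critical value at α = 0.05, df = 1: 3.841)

Total ratio parts = 4. Expected numbers out of 2080:
  wild-type winged: 2080 × 3/4 = 1560
  vestigial-winged: 2080 × 1/4 = 520
χ² = Σ (O − E)² / E
  wild-type winged: (1577 − 1560)² / 1560 = 0.1853
  vestigial-winged: (503 − 520)² / 520 = 0.5558
χ² = 0.1853 + 0.5558 = 0.7411 ≈ 0.741
Degrees of freedom = 2 − 1 = 1; critical value at α = 0.05 is 3.841.
Since 0.741 < 3.841, we fail to reject the null hypothesis — the data are consistent with the 3:1 ratio.

0.741; consistent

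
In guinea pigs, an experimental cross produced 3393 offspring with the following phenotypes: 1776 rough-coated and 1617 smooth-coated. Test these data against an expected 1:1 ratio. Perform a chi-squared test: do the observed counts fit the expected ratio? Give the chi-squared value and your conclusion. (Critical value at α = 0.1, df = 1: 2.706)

7.451; not consistent

Expected counts for N = 3393 under a 1:1 ratio (total parts = 2):
  rough-coated: 3393 × 1/2 = 1696.5
  smooth-coated: 3393 × 1/2 = 1696.5
χ² = Σ (O − E)² / E
  rough-coated: (1776 − 1696.5)² / 1696.5 = 3.7255
  smooth-coated: (1617 − 1696.5)² / 1696.5 = 3.7255
χ² = 3.7255 + 3.7255 = 7.451
Degrees of freedom = 2 − 1 = 1; critical value at α = 0.1 is 2.706.
Since 7.451 > 2.706, we reject the null hypothesis — the data do not fit the 1:1 ratio.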